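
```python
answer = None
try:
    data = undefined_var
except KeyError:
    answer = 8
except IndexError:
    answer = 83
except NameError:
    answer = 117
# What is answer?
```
117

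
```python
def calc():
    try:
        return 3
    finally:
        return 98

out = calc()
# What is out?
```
98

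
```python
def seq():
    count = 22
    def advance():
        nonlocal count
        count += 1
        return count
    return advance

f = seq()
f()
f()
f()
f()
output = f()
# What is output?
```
27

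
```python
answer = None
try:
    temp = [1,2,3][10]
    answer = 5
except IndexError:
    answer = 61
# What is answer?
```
61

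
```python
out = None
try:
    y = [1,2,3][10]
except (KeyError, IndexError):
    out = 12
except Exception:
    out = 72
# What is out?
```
12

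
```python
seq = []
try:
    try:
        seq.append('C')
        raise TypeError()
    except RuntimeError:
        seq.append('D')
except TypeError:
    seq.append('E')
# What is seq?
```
['C', 'E']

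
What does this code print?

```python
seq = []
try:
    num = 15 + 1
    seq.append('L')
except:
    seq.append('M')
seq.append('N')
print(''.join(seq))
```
LN

No exception, try block completes normally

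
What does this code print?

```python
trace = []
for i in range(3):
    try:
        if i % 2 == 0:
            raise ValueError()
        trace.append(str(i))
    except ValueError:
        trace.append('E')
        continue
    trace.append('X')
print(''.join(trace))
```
E1XE

continue in except skips rest of loop body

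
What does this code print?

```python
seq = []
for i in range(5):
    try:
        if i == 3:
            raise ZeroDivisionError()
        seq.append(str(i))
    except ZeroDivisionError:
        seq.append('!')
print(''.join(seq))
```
012!4

Exception on i=3 caught, loop continues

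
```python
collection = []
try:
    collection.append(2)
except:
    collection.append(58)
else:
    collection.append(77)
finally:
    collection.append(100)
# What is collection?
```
[2, 77, 100]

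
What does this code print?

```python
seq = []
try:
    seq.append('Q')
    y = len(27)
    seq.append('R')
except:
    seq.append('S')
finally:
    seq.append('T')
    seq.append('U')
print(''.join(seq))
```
QSTU

Code before exception runs, then except, then all of finally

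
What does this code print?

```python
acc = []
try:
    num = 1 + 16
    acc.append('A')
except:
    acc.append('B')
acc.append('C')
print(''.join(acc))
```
AC

No exception, try block completes normally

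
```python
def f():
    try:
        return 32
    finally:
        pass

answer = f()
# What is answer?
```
32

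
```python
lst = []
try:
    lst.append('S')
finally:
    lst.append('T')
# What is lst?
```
['S', 'T']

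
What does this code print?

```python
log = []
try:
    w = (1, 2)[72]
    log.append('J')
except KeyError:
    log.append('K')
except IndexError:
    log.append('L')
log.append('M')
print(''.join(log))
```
LM

IndexError is caught by its specific handler, not KeyError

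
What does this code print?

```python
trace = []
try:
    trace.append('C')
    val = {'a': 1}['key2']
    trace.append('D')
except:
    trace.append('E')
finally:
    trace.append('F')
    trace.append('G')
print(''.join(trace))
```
CEFG

Code before exception runs, then except, then all of finally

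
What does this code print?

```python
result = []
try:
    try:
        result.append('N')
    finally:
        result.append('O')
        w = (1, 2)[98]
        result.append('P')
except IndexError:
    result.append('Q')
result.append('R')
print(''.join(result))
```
NOQR

Exception in inner finally caught by outer except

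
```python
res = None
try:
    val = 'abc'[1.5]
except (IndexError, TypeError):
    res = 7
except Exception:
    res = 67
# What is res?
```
7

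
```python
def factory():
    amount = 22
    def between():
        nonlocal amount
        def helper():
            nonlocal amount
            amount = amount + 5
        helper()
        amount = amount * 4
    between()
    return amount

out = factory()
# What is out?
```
108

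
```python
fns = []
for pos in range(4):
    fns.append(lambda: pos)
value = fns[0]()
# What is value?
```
3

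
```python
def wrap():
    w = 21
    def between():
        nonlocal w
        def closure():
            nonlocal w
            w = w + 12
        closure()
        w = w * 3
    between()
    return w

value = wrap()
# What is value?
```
99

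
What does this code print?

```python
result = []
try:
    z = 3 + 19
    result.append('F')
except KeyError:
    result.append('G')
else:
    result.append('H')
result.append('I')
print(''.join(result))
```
FHI

else block runs when no exception occurs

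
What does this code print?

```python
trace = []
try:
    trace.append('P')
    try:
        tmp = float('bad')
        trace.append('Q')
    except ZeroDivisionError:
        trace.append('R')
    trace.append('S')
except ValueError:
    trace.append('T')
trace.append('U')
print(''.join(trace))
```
PTU

Inner handler doesn't match, propagates to outer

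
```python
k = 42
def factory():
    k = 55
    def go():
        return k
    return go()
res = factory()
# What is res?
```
55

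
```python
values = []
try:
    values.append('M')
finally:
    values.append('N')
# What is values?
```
['M', 'N']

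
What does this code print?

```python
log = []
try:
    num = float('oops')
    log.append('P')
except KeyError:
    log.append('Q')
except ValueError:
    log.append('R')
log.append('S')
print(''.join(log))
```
RS

ValueError is caught by its specific handler, not KeyError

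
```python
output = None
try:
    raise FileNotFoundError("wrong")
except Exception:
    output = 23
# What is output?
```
23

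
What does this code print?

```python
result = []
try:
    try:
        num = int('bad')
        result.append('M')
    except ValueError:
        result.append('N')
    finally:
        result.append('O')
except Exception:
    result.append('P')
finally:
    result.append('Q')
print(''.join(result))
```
NOQ

Both finally blocks run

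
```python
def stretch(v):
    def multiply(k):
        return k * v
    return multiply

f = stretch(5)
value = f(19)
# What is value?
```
95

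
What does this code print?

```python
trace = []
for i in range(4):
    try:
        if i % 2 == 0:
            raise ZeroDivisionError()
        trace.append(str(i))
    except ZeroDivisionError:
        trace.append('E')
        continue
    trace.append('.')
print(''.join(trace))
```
E1.E3.

continue in except skips rest of loop body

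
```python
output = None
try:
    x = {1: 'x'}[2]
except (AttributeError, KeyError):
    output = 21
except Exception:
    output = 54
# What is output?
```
21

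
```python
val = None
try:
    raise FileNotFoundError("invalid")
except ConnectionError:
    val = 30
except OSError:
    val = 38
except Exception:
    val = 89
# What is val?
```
38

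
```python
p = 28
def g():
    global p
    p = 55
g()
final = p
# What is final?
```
55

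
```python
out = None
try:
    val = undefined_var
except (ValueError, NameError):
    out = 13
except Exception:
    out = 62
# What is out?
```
13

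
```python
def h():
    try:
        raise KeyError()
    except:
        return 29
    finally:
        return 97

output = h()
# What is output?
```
97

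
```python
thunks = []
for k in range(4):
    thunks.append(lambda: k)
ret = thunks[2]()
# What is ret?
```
3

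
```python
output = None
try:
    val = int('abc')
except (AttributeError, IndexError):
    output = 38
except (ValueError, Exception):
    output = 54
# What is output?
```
54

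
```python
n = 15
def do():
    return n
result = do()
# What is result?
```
15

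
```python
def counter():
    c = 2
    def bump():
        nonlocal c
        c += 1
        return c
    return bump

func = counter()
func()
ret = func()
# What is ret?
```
4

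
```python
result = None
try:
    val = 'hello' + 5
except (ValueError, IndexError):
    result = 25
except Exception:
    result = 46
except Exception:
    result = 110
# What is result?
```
46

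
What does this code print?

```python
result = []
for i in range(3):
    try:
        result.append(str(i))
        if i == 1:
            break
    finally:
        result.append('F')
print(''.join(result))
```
0F1F

finally runs even when breaking out of loop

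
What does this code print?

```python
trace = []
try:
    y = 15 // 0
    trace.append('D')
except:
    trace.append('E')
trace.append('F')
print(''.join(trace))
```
EF

Exception raised in try, caught by bare except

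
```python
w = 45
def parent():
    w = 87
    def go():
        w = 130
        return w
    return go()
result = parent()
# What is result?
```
130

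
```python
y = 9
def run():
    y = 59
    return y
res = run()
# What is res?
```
59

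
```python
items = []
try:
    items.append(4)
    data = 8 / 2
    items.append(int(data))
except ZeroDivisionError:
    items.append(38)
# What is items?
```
[4, 4]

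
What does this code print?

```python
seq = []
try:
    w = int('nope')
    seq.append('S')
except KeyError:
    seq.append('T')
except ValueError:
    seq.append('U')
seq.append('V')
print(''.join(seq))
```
UV

ValueError is caught by its specific handler, not KeyError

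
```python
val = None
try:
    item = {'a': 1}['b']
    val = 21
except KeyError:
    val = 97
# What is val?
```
97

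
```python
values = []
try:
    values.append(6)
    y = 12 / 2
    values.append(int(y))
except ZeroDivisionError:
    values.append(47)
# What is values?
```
[6, 6]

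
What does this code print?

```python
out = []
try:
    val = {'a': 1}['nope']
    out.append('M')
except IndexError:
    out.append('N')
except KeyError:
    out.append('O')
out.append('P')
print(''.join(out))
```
OP

KeyError is caught by its specific handler, not IndexError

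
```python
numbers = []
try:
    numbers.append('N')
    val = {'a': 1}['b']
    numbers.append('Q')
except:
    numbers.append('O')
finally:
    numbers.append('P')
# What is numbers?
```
['N', 'O', 'P']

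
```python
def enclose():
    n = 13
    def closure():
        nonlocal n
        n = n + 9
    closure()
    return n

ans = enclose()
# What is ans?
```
22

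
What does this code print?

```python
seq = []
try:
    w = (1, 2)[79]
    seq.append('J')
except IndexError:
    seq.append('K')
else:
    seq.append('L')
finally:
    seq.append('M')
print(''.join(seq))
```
KM

Exception: except runs, else skipped, finally runs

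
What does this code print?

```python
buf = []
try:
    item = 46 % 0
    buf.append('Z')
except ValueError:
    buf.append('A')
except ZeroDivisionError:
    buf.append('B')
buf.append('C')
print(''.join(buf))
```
BC

ZeroDivisionError is caught by its specific handler, not ValueError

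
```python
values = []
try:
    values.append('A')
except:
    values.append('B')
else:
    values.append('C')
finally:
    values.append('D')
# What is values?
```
['A', 'C', 'D']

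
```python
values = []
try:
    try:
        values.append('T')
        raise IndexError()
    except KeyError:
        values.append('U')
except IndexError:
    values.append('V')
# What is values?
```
['T', 'V']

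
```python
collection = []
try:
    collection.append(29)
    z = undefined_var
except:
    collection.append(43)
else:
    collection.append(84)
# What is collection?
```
[29, 43]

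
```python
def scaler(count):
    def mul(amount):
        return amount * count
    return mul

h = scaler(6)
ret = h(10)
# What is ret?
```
60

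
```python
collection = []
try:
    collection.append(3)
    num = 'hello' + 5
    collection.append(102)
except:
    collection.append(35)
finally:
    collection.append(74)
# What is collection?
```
[3, 35, 74]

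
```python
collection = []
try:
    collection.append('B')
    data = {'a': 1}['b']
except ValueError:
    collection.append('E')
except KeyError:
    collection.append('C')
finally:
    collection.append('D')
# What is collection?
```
['B', 'C', 'D']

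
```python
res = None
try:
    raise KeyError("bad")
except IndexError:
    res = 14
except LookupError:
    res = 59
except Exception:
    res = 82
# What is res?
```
59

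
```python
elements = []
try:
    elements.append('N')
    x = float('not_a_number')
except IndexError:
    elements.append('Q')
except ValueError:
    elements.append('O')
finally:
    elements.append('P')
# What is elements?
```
['N', 'O', 'P']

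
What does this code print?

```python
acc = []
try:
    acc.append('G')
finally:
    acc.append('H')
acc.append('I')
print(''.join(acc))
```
GHI

try/finally without except, no exception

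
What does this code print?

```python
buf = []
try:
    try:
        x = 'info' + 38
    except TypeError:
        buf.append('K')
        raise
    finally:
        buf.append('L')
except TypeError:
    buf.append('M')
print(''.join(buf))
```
KLM

finally runs before re-raised exception propagates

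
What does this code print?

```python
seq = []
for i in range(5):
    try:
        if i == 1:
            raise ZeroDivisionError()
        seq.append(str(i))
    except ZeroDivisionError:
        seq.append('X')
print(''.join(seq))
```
0X234

Exception on i=1 caught, loop continues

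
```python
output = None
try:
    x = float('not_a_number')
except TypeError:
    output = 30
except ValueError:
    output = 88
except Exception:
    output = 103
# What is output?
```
88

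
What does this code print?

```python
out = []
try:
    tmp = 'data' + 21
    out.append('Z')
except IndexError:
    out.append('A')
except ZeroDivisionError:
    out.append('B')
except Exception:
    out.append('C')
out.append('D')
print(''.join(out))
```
CD

TypeError not specifically caught, falls to Exception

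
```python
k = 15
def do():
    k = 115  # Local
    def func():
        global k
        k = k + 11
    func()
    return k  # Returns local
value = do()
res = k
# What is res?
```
26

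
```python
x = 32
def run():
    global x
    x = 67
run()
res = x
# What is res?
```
67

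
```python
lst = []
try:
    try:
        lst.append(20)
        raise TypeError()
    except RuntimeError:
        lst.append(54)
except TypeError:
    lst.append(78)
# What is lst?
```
[20, 78]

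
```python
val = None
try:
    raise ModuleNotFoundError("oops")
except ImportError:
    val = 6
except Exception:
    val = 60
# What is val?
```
6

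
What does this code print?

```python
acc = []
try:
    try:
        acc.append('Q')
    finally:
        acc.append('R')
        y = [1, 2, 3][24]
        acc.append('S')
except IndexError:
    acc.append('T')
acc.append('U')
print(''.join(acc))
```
QRTU

Exception in inner finally caught by outer except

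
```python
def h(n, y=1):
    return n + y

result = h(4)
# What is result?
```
5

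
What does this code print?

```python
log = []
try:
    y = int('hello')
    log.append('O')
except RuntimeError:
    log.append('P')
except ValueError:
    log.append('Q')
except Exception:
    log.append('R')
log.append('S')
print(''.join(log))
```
QS

ValueError matches before generic Exception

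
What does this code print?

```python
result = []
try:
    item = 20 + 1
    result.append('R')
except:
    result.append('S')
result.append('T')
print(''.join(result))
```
RT

No exception, try block completes normally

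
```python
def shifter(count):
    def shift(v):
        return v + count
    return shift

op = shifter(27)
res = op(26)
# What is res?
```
53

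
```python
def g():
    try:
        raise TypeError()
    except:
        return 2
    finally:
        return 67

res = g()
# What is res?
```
67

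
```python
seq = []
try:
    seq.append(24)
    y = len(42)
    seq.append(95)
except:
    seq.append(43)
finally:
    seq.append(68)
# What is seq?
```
[24, 43, 68]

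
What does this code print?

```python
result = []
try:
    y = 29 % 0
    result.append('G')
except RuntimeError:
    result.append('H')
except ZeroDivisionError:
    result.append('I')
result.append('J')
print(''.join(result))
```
IJ

ZeroDivisionError is caught by its specific handler, not RuntimeError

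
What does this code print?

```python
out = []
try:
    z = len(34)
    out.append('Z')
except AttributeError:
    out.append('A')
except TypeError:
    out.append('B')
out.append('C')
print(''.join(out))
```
BC

TypeError is caught by its specific handler, not AttributeError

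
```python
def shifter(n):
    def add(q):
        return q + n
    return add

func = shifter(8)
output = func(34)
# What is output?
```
42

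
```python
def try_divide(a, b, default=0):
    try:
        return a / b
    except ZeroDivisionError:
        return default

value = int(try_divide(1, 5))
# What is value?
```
0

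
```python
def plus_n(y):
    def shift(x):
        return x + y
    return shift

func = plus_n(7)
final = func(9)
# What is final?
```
16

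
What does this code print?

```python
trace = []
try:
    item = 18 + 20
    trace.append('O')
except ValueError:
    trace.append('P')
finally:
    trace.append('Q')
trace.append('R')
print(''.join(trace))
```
OQR

finally runs after normal execution too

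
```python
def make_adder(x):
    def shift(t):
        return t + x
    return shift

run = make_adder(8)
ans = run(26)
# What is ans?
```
34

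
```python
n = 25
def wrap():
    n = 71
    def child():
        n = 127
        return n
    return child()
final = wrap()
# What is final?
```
127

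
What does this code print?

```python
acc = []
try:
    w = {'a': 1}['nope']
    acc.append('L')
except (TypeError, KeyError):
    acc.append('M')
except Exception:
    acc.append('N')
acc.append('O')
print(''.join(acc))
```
MO

KeyError matches tuple containing it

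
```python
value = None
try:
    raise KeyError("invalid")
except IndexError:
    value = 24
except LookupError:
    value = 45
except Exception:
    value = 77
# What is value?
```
45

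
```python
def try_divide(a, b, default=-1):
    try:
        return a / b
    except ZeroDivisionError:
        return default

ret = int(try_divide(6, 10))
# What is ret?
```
0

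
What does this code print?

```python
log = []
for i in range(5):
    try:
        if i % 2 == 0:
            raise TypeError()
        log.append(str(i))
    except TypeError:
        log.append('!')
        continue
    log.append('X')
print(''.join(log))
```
!1X!3X!

continue in except skips rest of loop body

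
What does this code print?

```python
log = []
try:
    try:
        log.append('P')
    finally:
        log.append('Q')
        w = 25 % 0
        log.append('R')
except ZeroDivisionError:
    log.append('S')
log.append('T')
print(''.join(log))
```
PQST

Exception in inner finally caught by outer except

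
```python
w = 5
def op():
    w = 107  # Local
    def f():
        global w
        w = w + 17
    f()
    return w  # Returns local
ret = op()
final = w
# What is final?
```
22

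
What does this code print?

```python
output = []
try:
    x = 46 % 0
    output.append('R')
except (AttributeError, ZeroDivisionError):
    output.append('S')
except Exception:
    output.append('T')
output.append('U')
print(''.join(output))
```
SU

ZeroDivisionError matches tuple containing it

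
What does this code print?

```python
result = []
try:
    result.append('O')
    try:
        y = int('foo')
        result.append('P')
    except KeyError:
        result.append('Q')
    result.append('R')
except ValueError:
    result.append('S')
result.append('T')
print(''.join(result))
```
OST

Inner handler doesn't match, propagates to outer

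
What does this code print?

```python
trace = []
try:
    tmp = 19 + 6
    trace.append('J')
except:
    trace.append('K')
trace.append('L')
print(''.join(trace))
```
JL

No exception, try block completes normally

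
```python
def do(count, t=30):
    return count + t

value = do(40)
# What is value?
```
70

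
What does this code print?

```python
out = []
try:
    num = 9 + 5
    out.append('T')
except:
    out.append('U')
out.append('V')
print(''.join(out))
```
TV

No exception, try block completes normally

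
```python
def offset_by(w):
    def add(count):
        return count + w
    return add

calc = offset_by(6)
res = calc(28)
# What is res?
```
34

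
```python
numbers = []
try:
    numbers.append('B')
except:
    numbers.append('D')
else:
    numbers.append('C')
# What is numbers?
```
['B', 'C']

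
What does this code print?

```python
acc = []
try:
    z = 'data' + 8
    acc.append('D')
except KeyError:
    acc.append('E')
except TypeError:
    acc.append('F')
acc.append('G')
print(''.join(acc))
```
FG

TypeError is caught by its specific handler, not KeyError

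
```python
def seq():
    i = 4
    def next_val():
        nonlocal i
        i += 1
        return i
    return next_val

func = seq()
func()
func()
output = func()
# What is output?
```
7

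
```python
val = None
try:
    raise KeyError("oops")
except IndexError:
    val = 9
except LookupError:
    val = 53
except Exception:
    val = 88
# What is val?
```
53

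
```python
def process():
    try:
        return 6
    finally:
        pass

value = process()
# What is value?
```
6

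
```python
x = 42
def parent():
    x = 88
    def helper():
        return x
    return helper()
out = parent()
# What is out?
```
88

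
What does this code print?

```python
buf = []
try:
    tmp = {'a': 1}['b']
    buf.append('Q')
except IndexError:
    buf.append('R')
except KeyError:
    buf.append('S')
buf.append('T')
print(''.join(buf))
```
ST

KeyError is caught by its specific handler, not IndexError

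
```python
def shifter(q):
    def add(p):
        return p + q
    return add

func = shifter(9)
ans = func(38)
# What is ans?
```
47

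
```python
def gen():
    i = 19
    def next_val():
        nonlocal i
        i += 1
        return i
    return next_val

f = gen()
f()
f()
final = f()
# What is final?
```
22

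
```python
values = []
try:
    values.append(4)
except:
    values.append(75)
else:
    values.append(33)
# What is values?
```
[4, 33]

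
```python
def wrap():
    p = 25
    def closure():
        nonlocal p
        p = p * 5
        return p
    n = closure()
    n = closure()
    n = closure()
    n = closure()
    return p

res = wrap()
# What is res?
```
15625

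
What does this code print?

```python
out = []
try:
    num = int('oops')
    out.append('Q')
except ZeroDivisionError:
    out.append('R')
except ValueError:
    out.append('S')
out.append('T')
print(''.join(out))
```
ST

ValueError is caught by its specific handler, not ZeroDivisionError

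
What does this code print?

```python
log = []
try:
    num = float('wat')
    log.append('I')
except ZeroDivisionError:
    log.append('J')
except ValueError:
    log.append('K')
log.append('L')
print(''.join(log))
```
KL

ValueError is caught by its specific handler, not ZeroDivisionError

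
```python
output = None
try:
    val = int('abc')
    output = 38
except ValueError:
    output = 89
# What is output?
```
89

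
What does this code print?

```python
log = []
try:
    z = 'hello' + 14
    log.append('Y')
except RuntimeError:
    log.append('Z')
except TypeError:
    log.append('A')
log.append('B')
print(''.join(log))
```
AB

TypeError is caught by its specific handler, not RuntimeError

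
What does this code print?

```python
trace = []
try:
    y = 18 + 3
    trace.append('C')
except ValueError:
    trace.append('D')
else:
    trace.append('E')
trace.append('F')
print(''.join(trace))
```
CEF

else block runs when no exception occurs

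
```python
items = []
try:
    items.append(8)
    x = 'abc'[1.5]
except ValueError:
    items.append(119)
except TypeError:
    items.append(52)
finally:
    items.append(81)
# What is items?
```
[8, 52, 81]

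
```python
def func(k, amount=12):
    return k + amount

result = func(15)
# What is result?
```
27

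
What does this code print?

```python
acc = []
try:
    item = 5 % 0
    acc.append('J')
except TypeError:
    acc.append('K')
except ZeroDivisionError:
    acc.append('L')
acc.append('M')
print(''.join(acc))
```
LM

ZeroDivisionError is caught by its specific handler, not TypeError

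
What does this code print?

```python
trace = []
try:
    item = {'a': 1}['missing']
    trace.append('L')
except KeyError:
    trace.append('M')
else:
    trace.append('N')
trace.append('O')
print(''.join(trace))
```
MO

else block skipped when exception is caught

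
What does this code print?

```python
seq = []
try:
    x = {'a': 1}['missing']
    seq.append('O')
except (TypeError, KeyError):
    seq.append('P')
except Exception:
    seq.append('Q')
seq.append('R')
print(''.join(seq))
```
PR

KeyError matches tuple containing it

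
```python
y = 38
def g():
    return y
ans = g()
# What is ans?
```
38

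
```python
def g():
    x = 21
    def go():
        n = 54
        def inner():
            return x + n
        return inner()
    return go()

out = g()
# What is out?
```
75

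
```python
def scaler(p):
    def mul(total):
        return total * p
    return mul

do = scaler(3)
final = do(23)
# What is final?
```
69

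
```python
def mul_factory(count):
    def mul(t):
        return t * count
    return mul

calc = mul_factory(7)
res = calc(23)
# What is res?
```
161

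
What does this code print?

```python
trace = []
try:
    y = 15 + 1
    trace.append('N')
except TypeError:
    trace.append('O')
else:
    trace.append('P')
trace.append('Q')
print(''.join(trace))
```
NPQ

else block runs when no exception occurs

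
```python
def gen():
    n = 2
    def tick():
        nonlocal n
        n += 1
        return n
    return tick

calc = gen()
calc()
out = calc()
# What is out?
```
4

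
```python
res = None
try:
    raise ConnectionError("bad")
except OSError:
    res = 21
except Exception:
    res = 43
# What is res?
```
21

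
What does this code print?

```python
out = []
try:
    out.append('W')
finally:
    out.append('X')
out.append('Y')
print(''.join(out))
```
WXY

try/finally without except, no exception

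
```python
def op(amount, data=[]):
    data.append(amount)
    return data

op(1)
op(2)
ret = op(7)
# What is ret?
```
[1, 2, 7]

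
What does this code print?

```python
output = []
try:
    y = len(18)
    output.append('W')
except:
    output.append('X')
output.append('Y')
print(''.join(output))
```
XY

Exception raised in try, caught by bare except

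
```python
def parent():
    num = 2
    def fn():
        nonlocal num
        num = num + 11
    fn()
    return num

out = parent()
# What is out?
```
13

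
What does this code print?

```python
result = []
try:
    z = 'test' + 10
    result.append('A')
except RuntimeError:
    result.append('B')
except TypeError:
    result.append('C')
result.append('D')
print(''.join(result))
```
CD

TypeError is caught by its specific handler, not RuntimeError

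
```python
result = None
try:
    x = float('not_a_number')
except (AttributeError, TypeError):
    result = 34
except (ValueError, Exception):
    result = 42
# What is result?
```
42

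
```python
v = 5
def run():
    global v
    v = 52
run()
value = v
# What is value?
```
52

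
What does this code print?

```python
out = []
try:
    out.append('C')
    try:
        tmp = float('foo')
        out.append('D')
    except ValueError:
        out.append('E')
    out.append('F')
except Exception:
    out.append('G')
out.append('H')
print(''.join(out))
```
CEFH

Inner exception caught by inner handler, outer continues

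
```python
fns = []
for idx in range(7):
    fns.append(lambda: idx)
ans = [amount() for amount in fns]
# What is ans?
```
[6, 6, 6, 6, 6, 6, 6]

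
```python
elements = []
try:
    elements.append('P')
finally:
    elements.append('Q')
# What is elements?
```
['P', 'Q']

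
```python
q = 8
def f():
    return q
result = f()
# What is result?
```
8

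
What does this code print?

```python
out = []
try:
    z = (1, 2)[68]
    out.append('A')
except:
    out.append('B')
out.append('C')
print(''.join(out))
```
BC

Exception raised in try, caught by bare except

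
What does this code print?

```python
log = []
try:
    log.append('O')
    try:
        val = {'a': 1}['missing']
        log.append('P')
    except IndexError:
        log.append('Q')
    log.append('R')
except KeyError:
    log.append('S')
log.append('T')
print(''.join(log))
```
OST

Inner handler doesn't match, propagates to outer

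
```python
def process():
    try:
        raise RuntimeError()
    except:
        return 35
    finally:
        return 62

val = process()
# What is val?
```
62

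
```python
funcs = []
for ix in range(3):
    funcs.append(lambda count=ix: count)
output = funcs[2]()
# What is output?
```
2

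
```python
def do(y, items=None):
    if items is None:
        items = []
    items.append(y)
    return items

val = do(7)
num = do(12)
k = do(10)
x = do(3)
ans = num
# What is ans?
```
[12]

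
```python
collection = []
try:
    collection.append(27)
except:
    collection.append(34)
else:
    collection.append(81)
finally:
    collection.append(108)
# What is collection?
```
[27, 81, 108]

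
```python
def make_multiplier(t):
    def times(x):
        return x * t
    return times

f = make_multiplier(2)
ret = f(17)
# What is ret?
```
34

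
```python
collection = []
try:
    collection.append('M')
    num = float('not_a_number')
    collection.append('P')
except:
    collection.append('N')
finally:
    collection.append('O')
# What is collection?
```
['M', 'N', 'O']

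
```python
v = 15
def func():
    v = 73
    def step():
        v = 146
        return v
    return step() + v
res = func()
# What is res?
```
219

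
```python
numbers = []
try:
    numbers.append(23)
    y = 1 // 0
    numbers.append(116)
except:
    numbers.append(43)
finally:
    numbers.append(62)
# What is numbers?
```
[23, 43, 62]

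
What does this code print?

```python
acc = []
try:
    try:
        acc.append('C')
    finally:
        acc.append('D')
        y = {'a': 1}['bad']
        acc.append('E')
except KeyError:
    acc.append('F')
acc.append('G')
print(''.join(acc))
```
CDFG

Exception in inner finally caught by outer except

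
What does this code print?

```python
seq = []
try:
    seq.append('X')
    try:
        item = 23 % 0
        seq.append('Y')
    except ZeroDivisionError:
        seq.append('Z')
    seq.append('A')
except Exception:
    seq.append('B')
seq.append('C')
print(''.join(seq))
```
XZAC

Inner exception caught by inner handler, outer continues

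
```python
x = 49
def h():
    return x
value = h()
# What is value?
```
49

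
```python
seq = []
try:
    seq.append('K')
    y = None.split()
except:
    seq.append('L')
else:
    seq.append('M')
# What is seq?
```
['K', 'L']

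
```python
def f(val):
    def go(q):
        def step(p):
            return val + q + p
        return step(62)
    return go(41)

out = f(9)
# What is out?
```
112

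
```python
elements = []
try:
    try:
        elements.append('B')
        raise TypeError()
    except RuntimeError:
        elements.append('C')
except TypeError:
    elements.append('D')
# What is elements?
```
['B', 'D']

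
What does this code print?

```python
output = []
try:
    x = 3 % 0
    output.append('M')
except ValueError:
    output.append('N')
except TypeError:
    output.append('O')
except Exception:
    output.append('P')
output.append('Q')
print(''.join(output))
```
PQ

ZeroDivisionError not specifically caught, falls to Exception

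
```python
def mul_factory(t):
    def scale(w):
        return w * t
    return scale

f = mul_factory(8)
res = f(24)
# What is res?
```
192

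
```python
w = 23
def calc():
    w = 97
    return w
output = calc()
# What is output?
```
97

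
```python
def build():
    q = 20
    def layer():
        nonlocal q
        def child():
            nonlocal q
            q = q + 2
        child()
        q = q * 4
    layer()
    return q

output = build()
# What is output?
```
88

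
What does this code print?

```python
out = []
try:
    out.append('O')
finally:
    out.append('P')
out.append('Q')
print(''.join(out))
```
OPQ

try/finally without except, no exception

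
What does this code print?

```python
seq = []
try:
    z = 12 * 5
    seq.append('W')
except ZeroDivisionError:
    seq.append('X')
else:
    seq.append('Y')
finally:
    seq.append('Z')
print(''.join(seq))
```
WYZ

else runs before finally when no exception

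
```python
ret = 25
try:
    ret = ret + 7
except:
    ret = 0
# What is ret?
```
32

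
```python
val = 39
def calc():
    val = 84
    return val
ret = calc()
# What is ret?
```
84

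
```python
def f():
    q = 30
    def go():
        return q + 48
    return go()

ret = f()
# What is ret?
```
78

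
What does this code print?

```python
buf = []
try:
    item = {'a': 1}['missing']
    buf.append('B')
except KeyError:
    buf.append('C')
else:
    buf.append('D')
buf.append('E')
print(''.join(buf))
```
CE

else block skipped when exception is caught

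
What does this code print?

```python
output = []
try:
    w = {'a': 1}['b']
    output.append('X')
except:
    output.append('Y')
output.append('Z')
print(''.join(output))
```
YZ

Exception raised in try, caught by bare except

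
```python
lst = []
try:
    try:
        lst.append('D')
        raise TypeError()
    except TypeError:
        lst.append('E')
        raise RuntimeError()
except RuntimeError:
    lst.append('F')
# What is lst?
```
['D', 'E', 'F']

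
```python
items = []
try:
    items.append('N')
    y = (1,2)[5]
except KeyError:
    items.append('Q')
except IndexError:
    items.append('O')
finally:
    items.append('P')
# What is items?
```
['N', 'O', 'P']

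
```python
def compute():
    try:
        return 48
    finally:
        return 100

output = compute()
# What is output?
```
100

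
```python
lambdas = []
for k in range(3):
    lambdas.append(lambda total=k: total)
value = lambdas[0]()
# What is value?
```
0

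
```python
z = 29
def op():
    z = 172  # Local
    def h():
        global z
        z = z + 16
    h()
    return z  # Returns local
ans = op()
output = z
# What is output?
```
45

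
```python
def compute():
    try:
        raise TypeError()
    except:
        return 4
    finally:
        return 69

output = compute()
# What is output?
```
69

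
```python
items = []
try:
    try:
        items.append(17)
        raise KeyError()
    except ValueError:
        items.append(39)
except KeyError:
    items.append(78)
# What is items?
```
[17, 78]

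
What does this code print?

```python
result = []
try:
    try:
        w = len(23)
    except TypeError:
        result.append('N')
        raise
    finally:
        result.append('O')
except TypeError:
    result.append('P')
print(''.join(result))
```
NOP

finally runs before re-raised exception propagates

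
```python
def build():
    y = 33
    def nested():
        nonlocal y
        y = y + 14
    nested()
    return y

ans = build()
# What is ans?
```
47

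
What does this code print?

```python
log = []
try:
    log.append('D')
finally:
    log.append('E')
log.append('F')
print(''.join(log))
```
DEF

try/finally without except, no exception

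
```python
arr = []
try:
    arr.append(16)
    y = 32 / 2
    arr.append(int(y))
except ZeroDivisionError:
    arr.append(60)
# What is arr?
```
[16, 16]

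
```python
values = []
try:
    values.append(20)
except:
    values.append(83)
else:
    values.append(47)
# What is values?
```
[20, 47]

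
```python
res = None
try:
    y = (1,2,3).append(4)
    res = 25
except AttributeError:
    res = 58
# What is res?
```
58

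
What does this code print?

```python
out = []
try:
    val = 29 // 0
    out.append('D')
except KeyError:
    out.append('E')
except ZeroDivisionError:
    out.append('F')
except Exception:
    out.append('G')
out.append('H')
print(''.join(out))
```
FH

ZeroDivisionError matches before generic Exception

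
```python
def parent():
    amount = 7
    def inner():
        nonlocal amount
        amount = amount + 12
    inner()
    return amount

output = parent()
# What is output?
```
19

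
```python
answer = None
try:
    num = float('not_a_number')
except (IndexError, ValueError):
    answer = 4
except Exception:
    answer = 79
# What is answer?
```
4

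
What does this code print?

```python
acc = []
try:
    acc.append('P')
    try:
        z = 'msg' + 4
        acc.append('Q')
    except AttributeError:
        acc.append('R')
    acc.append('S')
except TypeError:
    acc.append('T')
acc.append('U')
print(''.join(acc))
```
PTU

Inner handler doesn't match, propagates to outer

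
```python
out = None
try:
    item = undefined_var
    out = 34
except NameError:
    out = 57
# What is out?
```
57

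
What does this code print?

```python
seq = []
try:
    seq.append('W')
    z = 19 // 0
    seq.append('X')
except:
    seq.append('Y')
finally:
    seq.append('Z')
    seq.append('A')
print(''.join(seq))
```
WYZA

Code before exception runs, then except, then all of finally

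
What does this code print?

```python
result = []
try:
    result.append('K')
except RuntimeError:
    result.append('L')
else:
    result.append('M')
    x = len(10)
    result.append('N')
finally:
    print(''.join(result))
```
KM

Try succeeds, else appends 'M', TypeError in else is uncaught, finally prints before exception propagates ('N' never appended)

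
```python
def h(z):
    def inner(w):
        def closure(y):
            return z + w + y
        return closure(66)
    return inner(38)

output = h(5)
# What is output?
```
109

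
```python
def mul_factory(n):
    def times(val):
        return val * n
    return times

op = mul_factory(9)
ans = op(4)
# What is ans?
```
36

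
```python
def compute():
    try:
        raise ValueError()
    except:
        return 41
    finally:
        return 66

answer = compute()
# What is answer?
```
66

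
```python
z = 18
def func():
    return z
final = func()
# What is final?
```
18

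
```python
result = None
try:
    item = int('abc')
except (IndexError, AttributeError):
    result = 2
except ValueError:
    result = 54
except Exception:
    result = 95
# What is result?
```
54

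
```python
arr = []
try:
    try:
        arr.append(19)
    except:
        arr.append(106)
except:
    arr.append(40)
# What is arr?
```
[19]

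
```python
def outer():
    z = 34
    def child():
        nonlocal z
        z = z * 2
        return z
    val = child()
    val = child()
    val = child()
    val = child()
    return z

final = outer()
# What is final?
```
544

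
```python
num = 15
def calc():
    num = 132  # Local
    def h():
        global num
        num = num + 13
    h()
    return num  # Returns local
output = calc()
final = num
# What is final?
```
28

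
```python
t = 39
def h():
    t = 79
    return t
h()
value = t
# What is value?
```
39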